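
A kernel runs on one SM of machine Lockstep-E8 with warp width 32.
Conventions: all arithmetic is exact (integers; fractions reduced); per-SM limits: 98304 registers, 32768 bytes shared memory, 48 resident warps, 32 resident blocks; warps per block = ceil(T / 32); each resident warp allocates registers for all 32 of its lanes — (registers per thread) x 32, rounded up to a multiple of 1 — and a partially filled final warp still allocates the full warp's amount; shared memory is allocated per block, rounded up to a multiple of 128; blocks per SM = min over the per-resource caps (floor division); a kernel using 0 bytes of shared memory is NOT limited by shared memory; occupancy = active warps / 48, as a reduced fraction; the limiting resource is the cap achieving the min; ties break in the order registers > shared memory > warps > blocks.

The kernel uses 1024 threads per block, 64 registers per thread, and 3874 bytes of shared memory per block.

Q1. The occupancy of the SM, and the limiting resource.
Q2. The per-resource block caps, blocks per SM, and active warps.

Answer: occupancy 2/3, limited by registers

registers: 1 block
shared memory: 8 blocks
warps: 1 block
blocks: 32 blocks

Answer: 1 block, 32 active warps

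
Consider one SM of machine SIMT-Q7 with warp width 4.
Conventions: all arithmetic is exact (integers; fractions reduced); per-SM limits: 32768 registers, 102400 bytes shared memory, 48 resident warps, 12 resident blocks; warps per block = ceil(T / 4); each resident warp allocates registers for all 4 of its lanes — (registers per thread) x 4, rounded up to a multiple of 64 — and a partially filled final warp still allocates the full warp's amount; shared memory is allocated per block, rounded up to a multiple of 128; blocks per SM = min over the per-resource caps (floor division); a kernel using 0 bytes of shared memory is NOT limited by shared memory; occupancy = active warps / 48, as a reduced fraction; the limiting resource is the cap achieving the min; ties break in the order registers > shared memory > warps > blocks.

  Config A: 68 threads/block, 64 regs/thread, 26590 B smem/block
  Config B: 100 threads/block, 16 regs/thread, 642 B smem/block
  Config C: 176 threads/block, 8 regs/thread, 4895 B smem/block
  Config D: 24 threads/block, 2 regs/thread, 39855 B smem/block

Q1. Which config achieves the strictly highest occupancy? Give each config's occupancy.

occupancies: A 17/24, B 25/48, C 11/12, D 1/4

Answer: C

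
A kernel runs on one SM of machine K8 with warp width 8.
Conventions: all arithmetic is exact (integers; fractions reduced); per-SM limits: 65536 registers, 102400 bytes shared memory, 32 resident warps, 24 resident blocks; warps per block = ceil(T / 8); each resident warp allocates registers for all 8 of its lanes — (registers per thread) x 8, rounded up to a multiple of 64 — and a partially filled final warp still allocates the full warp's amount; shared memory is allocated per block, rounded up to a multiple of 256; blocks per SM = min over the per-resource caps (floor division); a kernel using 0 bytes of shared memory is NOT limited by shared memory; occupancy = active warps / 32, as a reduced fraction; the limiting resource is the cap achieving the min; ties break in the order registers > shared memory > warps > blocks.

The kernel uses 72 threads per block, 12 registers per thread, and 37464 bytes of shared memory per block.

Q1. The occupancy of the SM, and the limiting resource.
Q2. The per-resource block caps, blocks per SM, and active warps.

Answer: occupancy 9/16, limited by shared memory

registers: 56 blocks
shared memory: 2 blocks
warps: 3 blocks
blocks: 24 blocks

Answer: 2 blocks, 18 active warps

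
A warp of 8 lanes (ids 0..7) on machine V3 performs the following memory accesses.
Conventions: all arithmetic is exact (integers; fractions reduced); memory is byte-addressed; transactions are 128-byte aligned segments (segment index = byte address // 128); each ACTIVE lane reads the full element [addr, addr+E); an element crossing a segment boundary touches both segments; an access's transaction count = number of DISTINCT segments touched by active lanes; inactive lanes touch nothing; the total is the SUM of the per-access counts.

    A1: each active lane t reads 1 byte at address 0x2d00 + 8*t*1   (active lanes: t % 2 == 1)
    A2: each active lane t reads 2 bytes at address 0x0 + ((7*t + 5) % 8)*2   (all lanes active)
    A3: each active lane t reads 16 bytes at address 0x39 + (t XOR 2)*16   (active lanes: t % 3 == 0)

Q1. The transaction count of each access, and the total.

A1: 1 transaction
A2: 1 transaction
A3: 2 transactions

Answer: 1,1,2; total 4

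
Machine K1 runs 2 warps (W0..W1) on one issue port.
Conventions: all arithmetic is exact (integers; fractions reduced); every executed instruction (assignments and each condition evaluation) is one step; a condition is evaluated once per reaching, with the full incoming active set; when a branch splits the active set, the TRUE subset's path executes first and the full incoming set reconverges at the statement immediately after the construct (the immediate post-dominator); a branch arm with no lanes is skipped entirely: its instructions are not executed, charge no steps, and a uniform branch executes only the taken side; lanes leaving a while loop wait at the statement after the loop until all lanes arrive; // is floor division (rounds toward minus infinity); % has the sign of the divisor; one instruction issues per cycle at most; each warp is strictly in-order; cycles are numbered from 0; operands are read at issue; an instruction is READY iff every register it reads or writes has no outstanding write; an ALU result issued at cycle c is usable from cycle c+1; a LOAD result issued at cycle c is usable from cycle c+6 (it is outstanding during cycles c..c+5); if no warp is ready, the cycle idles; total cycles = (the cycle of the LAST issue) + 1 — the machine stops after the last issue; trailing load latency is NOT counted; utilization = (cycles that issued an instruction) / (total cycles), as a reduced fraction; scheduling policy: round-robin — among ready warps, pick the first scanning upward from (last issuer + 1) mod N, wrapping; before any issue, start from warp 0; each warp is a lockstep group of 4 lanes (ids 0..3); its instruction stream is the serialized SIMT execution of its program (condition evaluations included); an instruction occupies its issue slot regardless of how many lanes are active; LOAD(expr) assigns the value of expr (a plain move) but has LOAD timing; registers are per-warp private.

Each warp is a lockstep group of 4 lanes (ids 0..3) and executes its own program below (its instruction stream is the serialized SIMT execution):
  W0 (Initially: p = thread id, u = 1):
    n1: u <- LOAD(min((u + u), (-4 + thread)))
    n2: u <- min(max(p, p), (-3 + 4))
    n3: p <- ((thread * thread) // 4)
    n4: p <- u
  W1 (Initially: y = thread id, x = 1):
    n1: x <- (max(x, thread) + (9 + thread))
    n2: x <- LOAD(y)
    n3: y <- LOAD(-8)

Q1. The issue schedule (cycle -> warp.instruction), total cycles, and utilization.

cycle 0: W0.I0
cycle 1: W1.I0
cycle 2: W1.I1
cycle 3: W1.I2
cycle 4: idle
cycle 5: idle
cycle 6: W0.I1
cycle 7: W0.I2
cycle 8: W0.I3

Answer: 9 cycles, utilization 7/9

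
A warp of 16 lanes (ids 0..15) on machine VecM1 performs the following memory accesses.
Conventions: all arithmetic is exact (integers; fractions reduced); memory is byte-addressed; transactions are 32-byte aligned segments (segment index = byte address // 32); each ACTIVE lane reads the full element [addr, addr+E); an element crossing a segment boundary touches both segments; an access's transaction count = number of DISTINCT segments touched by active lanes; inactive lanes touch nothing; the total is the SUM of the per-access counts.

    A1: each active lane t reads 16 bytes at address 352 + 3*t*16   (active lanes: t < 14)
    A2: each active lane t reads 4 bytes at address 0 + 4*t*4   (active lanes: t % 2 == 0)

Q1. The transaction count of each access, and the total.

A1: 14 transactions
A2: 8 transactions

Answer: 14,8; total 22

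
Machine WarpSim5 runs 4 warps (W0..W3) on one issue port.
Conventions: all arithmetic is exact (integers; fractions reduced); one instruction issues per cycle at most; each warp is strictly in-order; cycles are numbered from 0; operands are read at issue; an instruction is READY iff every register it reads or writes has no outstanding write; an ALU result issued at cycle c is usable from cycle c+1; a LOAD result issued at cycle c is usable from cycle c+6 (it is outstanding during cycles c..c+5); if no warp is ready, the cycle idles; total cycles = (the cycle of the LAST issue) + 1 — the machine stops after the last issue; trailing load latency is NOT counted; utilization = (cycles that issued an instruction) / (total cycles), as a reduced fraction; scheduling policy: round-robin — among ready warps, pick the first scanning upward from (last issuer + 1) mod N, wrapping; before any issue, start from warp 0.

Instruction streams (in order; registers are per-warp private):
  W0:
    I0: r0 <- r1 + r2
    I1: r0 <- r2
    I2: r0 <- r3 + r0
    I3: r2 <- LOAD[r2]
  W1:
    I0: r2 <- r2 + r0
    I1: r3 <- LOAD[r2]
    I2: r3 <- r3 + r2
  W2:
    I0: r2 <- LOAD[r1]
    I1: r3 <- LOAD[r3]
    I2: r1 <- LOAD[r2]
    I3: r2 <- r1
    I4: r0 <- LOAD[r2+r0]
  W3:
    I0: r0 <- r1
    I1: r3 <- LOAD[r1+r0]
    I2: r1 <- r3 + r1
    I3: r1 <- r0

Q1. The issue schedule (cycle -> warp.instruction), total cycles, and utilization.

cycle 0: W0.I0
cycle 1: W1.I0
cycle 2: W2.I0
cycle 3: W3.I0
cycle 4: W0.I1
cycle 5: W1.I1
cycle 6: W2.I1
cycle 7: W3.I1
cycle 8: W0.I2
cycle 9: W2.I2
cycle 10: W0.I3
cycle 11: W1.I2
cycle 12: idle
cycle 13: W3.I2
cycle 14: W3.I3
cycle 15: W2.I3
cycle 16: W2.I4

Answer: 17 cycles, utilization 16/17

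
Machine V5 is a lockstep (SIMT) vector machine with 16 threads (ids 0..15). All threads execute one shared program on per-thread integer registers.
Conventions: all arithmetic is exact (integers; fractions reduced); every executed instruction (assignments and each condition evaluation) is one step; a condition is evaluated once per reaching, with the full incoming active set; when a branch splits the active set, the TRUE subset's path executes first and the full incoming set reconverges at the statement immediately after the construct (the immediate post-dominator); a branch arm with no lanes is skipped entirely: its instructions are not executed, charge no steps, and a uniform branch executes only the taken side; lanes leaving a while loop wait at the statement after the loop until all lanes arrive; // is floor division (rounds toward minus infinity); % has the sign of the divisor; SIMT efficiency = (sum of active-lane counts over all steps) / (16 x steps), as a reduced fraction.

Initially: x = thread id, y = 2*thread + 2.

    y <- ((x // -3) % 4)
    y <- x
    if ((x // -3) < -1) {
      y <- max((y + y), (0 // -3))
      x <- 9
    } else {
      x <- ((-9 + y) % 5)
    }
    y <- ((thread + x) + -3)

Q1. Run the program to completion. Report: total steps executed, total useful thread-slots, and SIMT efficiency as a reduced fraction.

Answer: 7 steps, 92 useful, 23/28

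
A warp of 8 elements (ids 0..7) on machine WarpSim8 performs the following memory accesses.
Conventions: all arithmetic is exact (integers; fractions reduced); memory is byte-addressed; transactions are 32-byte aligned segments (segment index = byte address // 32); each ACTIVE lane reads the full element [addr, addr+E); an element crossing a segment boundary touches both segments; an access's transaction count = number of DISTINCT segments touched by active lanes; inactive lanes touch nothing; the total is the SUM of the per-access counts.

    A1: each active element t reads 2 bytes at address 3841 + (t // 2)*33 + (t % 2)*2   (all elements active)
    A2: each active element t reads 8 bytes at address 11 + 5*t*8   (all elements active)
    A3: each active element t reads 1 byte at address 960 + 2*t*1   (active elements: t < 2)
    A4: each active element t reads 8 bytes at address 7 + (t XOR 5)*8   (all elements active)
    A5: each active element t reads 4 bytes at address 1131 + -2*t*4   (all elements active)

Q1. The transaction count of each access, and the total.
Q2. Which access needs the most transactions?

A1: 4 transactions
A2: 10 transactions
A3: 1 transaction
A4: 3 transactions
A5: 3 transactions

Answer: 4,10,1,3,3; total 21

Answer: A2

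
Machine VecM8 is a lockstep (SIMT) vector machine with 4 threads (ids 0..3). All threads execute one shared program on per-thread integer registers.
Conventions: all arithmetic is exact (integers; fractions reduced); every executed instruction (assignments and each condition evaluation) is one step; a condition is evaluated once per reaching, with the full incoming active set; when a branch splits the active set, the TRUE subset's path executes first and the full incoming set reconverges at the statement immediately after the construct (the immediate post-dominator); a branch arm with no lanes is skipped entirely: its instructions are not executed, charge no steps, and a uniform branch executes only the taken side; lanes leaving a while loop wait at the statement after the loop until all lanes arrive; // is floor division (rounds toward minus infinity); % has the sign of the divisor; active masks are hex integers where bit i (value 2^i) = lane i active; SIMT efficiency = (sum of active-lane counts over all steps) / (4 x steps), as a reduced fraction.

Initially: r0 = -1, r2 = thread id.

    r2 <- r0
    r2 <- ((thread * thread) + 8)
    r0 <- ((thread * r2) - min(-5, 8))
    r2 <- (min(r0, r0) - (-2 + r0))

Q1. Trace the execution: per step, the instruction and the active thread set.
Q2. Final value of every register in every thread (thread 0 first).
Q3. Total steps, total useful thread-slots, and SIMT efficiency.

step 0: r2 <- r0                     0xf
step 1: r2 <- ((thread * thread) + 8) 0xf
step 2: r0 <- ((thread * r2) - min(-5, 8)) 0xf
step 3: r2 <- (min(r0, r0) - (-2 + r0)) 0xf

Answer: 4 steps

r0: 5,14,29,56
r2: 2,2,2,2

steps = 4; useful = 16; efficiency = 16/16 = 1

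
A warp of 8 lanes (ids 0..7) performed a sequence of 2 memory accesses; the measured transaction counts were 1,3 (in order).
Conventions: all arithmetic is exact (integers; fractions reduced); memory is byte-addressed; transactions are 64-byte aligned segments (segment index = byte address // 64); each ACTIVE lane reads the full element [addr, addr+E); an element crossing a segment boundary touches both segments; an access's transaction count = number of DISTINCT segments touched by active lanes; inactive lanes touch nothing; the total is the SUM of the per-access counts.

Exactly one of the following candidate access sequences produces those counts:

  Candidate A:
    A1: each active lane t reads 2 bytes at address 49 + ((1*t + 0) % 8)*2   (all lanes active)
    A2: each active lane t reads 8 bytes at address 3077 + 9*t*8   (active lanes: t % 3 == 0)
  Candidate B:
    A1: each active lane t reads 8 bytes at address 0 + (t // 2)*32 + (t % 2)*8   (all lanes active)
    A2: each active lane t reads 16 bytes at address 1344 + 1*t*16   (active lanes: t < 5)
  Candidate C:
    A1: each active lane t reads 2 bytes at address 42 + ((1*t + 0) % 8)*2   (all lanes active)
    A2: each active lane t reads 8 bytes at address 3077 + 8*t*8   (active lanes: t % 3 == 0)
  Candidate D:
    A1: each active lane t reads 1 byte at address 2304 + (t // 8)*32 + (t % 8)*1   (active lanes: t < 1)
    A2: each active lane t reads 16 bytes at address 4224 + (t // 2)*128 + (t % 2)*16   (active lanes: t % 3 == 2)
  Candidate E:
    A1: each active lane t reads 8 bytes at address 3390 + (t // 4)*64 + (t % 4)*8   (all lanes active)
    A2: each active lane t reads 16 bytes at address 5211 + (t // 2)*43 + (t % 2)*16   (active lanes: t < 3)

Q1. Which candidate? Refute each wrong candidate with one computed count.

A: A1 gives 2 transactions, not 1
B: A1 gives 2 transactions, not 1
D: A2 gives 2 transactions, not 3
E: A1 gives 3 transactions, not 1
C: all counts match (1,3)

Answer: C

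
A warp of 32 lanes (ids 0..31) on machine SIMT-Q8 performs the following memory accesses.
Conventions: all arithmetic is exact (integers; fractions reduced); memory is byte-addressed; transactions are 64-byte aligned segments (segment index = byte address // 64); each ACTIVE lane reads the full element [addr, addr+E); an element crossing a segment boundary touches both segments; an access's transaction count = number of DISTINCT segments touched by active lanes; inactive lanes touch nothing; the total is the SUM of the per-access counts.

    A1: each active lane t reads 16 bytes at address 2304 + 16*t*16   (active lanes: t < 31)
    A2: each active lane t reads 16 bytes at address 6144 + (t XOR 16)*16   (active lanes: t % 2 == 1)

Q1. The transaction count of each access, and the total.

A1: 31 transactions
A2: 8 transactions

Answer: 31,8; total 39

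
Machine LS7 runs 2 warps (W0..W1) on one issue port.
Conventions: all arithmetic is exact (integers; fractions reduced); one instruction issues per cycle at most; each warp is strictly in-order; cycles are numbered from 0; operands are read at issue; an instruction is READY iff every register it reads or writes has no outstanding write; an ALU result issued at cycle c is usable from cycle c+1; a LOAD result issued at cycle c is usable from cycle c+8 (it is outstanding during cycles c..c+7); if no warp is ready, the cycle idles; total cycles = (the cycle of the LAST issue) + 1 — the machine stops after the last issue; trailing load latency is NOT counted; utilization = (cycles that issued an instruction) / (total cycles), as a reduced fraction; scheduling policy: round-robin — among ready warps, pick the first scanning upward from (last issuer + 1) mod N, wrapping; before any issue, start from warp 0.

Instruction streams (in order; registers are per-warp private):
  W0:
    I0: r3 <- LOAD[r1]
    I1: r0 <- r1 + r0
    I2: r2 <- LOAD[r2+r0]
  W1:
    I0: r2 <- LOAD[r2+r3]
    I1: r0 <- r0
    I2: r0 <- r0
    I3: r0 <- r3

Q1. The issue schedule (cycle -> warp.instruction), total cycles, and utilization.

cycle 0: W0.I0
cycle 1: W1.I0
cycle 2: W0.I1
cycle 3: W1.I1
cycle 4: W0.I2
cycle 5: W1.I2
cycle 6: W1.I3

Answer: 7 cycles, utilization 1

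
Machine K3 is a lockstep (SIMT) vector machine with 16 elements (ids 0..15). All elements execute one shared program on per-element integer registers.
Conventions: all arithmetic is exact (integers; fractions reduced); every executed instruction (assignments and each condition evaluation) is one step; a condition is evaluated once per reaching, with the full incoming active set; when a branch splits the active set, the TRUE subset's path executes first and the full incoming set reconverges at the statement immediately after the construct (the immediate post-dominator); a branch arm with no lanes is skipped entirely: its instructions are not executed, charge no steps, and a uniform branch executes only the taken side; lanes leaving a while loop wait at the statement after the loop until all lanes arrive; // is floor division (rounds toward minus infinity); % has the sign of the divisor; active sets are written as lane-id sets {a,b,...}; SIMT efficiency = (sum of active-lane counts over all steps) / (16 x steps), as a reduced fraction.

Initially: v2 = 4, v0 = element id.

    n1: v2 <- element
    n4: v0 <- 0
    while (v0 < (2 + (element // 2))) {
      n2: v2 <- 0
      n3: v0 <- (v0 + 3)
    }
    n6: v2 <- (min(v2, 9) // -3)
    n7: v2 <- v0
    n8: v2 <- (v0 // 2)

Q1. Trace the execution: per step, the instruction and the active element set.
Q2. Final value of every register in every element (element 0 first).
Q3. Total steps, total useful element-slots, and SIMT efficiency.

step 0: v2 <- element                {0,1,2,3,4,5,6,7,8,9,10,11,12,13,14,15}
step 1: v0 <- 0                      {0,1,2,3,4,5,6,7,8,9,10,11,12,13,14,15}
step 2: eval (v0 < (2 + (element // 2))) {0,1,2,3,4,5,6,7,8,9,10,11,12,13,14,15}
step 3: v2 <- 0                      {0,1,2,3,4,5,6,7,8,9,10,11,12,13,14,15}
step 4: v0 <- (v0 + 3)               {0,1,2,3,4,5,6,7,8,9,10,11,12,13,14,15}
step 5: eval (v0 < (2 + (element // 2))) {0,1,2,3,4,5,6,7,8,9,10,11,12,13,14,15}
step 6: v2 <- 0                      {4,5,6,7,8,9,10,11,12,13,14,15}
step 7: v0 <- (v0 + 3)               {4,5,6,7,8,9,10,11,12,13,14,15}
step 8: eval (v0 < (2 + (element // 2))) {4,5,6,7,8,9,10,11,12,13,14,15}
step 9: v2 <- 0                      {10,11,12,13,14,15}
step 10: v0 <- (v0 + 3)               {10,11,12,13,14,15}
step 11: eval (v0 < (2 + (element // 2))) {10,11,12,13,14,15}
step 12: v2 <- (min(v2, 9) // -3)     {0,1,2,3,4,5,6,7,8,9,10,11,12,13,14,15}
step 13: v2 <- v0                     {0,1,2,3,4,5,6,7,8,9,10,11,12,13,14,15}
step 14: v2 <- (v0 // 2)              {0,1,2,3,4,5,6,7,8,9,10,11,12,13,14,15}

Answer: 15 steps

v2: 1,1,1,1,3,3,3,3,3,3,4,4,4,4,4,4
v0: 3,3,3,3,6,6,6,6,6,6,9,9,9,9,9,9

steps = 15; useful = 198; efficiency = 198/240 = 33/40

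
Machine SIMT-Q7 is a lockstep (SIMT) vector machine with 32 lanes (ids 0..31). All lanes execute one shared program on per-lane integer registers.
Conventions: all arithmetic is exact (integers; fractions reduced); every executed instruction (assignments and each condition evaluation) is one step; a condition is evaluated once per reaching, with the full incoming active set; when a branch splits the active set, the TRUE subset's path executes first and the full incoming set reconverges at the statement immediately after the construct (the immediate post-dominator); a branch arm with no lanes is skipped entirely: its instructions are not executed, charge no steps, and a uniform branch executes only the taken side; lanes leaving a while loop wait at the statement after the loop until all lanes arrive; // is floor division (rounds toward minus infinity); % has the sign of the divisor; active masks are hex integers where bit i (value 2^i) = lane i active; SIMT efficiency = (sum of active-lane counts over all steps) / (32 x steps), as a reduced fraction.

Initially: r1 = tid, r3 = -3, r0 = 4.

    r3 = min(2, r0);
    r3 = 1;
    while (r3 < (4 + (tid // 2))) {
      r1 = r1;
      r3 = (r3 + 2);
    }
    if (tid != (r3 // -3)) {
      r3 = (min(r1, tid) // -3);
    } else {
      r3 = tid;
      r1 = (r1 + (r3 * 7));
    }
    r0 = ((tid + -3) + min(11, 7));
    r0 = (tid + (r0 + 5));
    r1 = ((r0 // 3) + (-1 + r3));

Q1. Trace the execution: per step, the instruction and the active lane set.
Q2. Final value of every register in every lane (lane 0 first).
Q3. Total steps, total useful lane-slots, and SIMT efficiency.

step 0: r3 <- min(2, r0)             0xffffffff
step 1: r3 <- 1                      0xffffffff
step 2: eval (r3 < (4 + (tid // 2))) 0xffffffff
step 3: r1 <- r1                     0xffffffff
step 4: r3 <- (r3 + 2)               0xffffffff
step 5: eval (r3 < (4 + (tid // 2))) 0xffffffff
step 6: r1 <- r1                     0xffffffff
step 7: r3 <- (r3 + 2)               0xffffffff
step 8: eval (r3 < (4 + (tid // 2))) 0xffffffff
step 9: r1 <- r1                     0xfffffff0
step 10: r3 <- (r3 + 2)               0xfffffff0
step 11: eval (r3 < (4 + (tid // 2))) 0xfffffff0
step 12: r1 <- r1                     0xffffff00
step 13: r3 <- (r3 + 2)               0xffffff00
step 14: eval (r3 < (4 + (tid // 2))) 0xffffff00
step 15: r1 <- r1                     0xfffff000
step 16: r3 <- (r3 + 2)               0xfffff000
step 17: eval (r3 < (4 + (tid // 2))) 0xfffff000
step 18: r1 <- r1                     0xffff0000
step 19: r3 <- (r3 + 2)               0xffff0000
step 20: eval (r3 < (4 + (tid // 2))) 0xffff0000
step 21: r1 <- r1                     0xfff00000
step 22: r3 <- (r3 + 2)               0xfff00000
step 23: eval (r3 < (4 + (tid // 2))) 0xfff00000
step 24: r1 <- r1                     0xff000000
step 25: r3 <- (r3 + 2)               0xff000000
step 26: eval (r3 < (4 + (tid // 2))) 0xff000000
step 27: r1 <- r1                     0xf0000000
step 28: r3 <- (r3 + 2)               0xf0000000
step 29: eval (r3 < (4 + (tid // 2))) 0xf0000000
step 30: eval (tid != (r3 // -3))     0xffffffff
step 31: r3 <- (min(r1, tid) // -3)   0xffffffff
step 32: r0 <- ((tid + -3) + min(11, 7)) 0xffffffff
step 33: r0 <- (tid + (r0 + 5))       0xffffffff
step 34: r1 <- ((r0 // 3) + (-1 + r3)) 0xffffffff

Answer: 35 steps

r1: 2,1,2,3,2,3,4,3,4,5,4,5,6,5,6,7,6,7,8,7,8,9,8,9,10,9,10,11,10,11,12,11
r3: 0,-1,-1,-1,-2,-2,-2,-3,-3,-3,-4,-4,-4,-5,-5,-5,-6,-6,-6,-7,-7,-7,-8,-8,-8,-9,-9,-9,-10,-10,-10,-11
r0: 9,11,13,15,17,19,21,23,25,27,29,31,33,35,37,39,41,43,45,47,49,51,53,55,57,59,61,63,65,67,69,71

steps = 35; useful = 784; efficiency = 784/1120 = 7/10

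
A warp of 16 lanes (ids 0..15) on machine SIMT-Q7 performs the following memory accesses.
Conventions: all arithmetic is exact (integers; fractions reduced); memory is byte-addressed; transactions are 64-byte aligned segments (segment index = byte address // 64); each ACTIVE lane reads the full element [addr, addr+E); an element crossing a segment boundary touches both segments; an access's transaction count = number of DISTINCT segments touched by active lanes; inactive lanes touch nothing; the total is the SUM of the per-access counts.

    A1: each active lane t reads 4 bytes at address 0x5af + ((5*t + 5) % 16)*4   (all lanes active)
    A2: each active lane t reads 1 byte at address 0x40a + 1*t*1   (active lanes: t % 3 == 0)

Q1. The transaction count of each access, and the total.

A1: 2 transactions
A2: 1 transaction

Answer: 2,1; total 3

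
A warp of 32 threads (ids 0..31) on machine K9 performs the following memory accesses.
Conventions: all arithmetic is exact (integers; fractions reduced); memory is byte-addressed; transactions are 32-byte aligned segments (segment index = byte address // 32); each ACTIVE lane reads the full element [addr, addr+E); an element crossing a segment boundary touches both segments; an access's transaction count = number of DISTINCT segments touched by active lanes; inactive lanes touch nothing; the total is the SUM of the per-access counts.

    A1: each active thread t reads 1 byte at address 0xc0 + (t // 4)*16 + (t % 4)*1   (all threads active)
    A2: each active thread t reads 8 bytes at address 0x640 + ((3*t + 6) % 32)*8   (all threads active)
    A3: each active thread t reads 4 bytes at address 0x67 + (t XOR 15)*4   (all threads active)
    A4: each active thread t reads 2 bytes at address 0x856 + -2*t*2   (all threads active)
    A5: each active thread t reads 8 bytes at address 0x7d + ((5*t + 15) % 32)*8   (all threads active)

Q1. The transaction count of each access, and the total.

A1: 4 transactions
A2: 8 transactions
A3: 5 transactions
A4: 5 transactions
A5: 9 transactions

Answer: 4,8,5,5,9; total 31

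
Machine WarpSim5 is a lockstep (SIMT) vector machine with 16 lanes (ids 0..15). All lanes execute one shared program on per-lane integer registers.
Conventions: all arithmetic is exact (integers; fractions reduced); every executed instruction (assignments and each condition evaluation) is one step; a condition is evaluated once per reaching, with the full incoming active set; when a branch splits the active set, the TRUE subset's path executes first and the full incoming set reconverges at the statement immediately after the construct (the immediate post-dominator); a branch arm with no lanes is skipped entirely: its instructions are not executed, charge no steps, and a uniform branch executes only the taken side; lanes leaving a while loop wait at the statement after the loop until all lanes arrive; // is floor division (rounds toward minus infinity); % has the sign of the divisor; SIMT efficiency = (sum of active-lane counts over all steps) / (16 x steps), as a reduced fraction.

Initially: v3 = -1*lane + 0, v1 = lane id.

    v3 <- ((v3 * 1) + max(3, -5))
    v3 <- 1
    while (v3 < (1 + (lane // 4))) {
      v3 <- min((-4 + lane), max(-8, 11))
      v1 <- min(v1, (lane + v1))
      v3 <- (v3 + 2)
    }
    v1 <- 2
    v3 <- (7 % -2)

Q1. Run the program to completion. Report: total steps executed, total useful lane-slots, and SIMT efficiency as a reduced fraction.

Answer: 9 steps, 128 useful, 8/9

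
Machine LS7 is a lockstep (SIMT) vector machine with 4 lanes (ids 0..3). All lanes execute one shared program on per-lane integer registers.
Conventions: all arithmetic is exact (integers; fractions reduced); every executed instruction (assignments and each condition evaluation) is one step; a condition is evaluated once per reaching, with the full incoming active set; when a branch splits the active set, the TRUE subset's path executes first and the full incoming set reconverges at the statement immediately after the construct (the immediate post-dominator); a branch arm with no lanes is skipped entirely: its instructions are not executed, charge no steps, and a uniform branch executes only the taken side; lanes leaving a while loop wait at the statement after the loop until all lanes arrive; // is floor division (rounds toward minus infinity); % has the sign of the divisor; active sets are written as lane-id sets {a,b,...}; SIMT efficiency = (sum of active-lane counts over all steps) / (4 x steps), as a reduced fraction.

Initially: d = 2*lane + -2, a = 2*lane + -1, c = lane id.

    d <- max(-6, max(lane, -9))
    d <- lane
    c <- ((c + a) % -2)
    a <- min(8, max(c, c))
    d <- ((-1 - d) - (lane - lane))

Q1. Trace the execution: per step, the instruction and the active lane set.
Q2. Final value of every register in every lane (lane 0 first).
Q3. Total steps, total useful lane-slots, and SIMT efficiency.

step 0: d <- max(-6, max(lane, -9))  {0,1,2,3}
step 1: d <- lane                    {0,1,2,3}
step 2: c <- ((c + a) % -2)          {0,1,2,3}
step 3: a <- min(8, max(c, c))       {0,1,2,3}
step 4: d <- ((-1 - d) - (lane - lane)) {0,1,2,3}

Answer: 5 steps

d: -1,-2,-3,-4
a: -1,0,-1,0
c: -1,0,-1,0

steps = 5; useful = 20; efficiency = 20/20 = 1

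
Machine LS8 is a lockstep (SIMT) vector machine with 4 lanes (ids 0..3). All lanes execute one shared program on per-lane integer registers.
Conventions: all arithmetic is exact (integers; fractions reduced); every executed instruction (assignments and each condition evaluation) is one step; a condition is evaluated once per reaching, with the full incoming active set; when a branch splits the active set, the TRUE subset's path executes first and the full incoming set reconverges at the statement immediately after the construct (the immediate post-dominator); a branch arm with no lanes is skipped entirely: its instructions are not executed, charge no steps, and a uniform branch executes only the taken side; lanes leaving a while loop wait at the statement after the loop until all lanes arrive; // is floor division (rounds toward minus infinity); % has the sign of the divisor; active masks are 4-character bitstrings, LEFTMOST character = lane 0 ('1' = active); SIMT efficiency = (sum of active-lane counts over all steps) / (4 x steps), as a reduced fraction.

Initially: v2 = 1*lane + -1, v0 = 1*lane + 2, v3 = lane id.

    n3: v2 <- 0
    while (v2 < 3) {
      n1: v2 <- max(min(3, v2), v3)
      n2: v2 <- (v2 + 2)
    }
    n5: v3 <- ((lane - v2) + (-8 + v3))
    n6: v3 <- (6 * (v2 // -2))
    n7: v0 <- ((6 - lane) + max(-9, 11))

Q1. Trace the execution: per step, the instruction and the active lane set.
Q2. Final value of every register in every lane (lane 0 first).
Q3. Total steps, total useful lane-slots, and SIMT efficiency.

step 0: v2 <- 0                      1111
step 1: eval (v2 < 3)                1111
step 2: v2 <- max(min(3, v2), v3)    1111
step 3: v2 <- (v2 + 2)               1111
step 4: eval (v2 < 3)                1111
step 5: v2 <- max(min(3, v2), v3)    1000
step 6: v2 <- (v2 + 2)               1000
step 7: eval (v2 < 3)                1000
step 8: v3 <- ((lane - v2) + (-8 + v3)) 1111
step 9: v3 <- (6 * (v2 // -2))       1111
step 10: v0 <- ((6 - lane) + max(-9, 11)) 1111

Answer: 11 steps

v2: 4,3,4,5
v0: 17,16,15,14
v3: -12,-12,-12,-18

steps = 11; useful = 35; efficiency = 35/44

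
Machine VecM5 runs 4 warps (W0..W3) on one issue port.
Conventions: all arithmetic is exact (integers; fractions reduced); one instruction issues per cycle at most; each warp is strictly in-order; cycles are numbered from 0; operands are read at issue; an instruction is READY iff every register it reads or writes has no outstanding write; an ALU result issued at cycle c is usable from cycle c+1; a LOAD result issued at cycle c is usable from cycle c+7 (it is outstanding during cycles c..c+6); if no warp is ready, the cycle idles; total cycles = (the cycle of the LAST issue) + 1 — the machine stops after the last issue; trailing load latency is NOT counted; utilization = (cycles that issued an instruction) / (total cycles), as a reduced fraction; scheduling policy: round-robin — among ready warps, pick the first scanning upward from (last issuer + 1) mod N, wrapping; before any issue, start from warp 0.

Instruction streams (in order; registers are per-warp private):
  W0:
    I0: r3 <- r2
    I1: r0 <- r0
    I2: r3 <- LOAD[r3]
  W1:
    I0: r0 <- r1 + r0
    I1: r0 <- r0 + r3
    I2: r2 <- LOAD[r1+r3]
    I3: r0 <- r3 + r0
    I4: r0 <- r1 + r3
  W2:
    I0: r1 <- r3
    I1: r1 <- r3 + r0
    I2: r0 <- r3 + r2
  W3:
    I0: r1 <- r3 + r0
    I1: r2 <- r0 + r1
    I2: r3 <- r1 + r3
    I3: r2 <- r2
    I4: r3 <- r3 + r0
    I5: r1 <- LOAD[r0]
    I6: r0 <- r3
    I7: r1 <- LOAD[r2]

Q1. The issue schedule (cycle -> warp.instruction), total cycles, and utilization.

cycle 0: W0.I0
cycle 1: W1.I0
cycle 2: W2.I0
cycle 3: W3.I0
cycle 4: W0.I1
cycle 5: W1.I1
cycle 6: W2.I1
cycle 7: W3.I1
cycle 8: W0.I2
cycle 9: W1.I2
cycle 10: W2.I2
cycle 11: W3.I2
cycle 12: W1.I3
cycle 13: W3.I3
cycle 14: W1.I4
cycle 15: W3.I4
cycle 16: W3.I5
cycle 17: W3.I6
cycle 18: idle
cycle 19: idle
cycle 20: idle
cycle 21: idle
cycle 22: idle
cycle 23: W3.I7

Answer: 24 cycles, utilization 19/24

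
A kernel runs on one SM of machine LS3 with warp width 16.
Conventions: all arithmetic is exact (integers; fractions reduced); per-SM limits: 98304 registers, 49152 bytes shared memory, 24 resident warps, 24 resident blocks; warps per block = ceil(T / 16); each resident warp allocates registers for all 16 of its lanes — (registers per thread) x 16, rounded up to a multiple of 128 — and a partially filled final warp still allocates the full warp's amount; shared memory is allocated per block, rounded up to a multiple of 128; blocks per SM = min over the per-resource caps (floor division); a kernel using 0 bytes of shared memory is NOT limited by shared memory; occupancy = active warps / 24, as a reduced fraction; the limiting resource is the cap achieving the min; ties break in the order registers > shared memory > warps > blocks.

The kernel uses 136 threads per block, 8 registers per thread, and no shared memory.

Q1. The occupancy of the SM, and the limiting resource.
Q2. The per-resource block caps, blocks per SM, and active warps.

Answer: occupancy 3/4, limited by warps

registers: 85 blocks
shared memory: no limit (kernel uses none)
warps: 2 blocks
blocks: 24 blocks

Answer: 2 blocks, 18 active warps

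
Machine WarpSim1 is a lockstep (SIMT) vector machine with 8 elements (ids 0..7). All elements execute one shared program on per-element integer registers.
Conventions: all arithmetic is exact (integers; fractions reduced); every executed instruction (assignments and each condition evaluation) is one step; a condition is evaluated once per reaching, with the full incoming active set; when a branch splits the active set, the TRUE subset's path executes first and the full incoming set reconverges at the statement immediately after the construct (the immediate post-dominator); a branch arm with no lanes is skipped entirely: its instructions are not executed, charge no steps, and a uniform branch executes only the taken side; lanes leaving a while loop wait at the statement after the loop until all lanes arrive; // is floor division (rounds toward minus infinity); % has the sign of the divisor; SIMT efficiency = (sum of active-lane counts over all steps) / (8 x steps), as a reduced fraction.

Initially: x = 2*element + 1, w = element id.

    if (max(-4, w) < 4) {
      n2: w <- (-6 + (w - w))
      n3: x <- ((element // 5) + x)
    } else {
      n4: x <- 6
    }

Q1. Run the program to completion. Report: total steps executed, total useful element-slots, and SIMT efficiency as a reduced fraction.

Answer: 4 steps, 20 useful, 5/8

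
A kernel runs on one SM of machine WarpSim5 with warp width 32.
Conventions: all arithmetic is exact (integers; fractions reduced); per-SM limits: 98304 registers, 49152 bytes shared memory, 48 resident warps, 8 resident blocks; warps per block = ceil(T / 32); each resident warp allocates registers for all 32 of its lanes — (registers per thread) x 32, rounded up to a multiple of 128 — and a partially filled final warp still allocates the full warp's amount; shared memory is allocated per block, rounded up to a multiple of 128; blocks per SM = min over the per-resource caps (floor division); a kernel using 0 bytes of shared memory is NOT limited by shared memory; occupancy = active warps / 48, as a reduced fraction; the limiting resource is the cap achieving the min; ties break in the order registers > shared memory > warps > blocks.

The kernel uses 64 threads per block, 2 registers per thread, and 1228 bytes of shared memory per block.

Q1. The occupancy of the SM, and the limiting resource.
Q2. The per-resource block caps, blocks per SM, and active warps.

Answer: occupancy 1/3, limited by blocks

registers: 384 blocks
shared memory: 38 blocks
warps: 24 blocks
blocks: 8 blocks

Answer: 8 blocks, 16 active warps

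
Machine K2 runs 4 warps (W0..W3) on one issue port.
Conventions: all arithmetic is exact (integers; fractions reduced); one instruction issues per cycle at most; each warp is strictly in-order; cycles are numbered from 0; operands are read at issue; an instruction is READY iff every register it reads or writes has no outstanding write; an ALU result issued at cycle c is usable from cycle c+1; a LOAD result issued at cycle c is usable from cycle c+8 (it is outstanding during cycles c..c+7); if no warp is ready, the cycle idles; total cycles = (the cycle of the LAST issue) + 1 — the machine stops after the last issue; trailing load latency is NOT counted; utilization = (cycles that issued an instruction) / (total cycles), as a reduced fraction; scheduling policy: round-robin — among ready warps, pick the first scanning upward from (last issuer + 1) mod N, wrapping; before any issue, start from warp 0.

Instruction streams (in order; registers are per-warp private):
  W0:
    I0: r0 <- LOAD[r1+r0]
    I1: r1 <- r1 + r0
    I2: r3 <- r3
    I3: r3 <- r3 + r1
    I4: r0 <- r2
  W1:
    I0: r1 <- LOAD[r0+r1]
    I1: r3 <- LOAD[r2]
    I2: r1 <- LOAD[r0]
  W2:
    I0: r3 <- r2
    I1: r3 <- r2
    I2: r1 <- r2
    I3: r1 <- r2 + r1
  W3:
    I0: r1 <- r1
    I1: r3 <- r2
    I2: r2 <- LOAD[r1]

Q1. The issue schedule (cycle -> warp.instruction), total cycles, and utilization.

cycle 0: W0.I0
cycle 1: W1.I0
cycle 2: W2.I0
cycle 3: W3.I0
cycle 4: W1.I1
cycle 5: W2.I1
cycle 6: W3.I1
cycle 7: W2.I2
cycle 8: W3.I2
cycle 9: W0.I1
cycle 10: W1.I2
cycle 11: W2.I3
cycle 12: W0.I2
cycle 13: W0.I3
cycle 14: W0.I4

Answer: 15 cycles, utilization 1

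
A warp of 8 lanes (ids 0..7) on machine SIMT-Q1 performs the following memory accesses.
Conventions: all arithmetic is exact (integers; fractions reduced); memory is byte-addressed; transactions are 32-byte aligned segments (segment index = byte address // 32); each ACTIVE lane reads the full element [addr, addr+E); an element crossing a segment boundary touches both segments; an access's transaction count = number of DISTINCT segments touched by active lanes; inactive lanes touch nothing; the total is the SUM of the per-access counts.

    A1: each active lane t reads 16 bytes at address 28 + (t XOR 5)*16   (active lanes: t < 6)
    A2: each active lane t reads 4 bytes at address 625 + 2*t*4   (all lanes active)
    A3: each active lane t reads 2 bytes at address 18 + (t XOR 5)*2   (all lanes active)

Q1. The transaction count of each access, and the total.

A1: 5 transactions
A2: 3 transactions
A3: 2 transactions

Answer: 5,3,2; total 10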